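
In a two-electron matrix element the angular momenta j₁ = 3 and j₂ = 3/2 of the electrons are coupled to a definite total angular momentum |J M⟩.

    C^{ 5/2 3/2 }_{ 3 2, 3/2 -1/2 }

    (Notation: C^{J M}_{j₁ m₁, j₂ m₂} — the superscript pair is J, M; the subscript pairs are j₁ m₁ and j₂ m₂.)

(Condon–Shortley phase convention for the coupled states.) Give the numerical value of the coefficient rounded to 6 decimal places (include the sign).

+√(1/14) = +0.267261

√[6·2!4!1!/8! · 5!1!1!2!4!1!] = √(288/7)
  +(−1)^0/∏(0,2,1,1,3,0)! = 1/12  (running 1/12)
  +(−1)^1/∏(1,1,0,0,4,1)! = -1/24  (running 1/24)
⟨..|..⟩ = √(288/7)·(1/24) = +0.267261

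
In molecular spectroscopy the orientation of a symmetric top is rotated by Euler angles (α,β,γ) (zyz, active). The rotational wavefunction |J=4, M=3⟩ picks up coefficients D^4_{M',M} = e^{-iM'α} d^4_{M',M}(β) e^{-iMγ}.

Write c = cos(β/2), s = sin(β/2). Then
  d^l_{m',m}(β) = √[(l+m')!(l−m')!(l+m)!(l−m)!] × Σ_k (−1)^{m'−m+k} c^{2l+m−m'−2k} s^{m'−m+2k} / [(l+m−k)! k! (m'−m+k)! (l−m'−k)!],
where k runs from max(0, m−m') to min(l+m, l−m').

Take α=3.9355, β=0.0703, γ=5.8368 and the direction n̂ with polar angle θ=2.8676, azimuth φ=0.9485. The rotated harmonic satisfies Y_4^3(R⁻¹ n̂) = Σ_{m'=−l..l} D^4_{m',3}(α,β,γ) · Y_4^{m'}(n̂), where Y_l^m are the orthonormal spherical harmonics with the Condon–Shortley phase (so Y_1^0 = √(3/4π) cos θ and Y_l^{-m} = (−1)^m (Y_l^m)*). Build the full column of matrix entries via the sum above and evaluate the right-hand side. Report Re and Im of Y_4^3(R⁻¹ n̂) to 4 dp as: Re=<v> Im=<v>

Need the full column D^4_{m',3} for m'=−4..4 at α=3.9355, β=0.0703, γ=5.8368.
cos(β/2)=0.999382, sin(β/2)=0.035143
d^4_{-4,3}: single k=7 term ⇒ +0.000000;  D = -0.000000-0.000000i
d^4_{-3,3}: k∈[6..7] ⇒ +0.000000 -0.000000 = +0.000000;  D = +0.000000+0.000000i
d^4_{-2,3}: k∈[5..6] ⇒ +0.000001 -0.000000 = +0.000001;  D = -0.000001+0.000000i
d^4_{-1,3}: k∈[4..5] ⇒ +0.000020 -0.000000 = +0.000020;  D = +0.000011-0.000017i
d^4_{0,3}: k∈[3..4] ⇒ +0.000512 -0.000001 = +0.000511;  D = +0.000117+0.000498i
d^4_{1,3}: k∈[2..3] ⇒ +0.009766 -0.000020 = +0.009746;  D = -0.008333-0.005055i
d^4_{2,3}: k∈[1..2] ⇒ +0.130925 -0.000486 = +0.130439;  D = +0.126427-0.032102i
d^4_{3,3}: k∈[0..1] ⇒ +0.995069 -0.008613 = +0.986456;  D = -0.497179+0.852002i
d^4_{4,3}: single k=0 term ⇒ -0.098970;  D = +0.025986+0.095497i
Y_4^{m'}(θ=2.8676,φ=0.9485) and Σ D·Y over m':
  (-0.0000-0.0000i)·(-0.0019+0.0014i)  (+0.0000+0.0000i)·(+0.0228+0.0070i)  (-0.0000+0.0000i)·(-0.0431-0.1273i)  (+0.0000-0.0000i)·(-0.2505+0.3492i)  (+0.0001+0.0005i)·(+0.5563+0.0000i)  (-0.0083-0.0051i)·(+0.2505+0.3492i)  (+0.1264-0.0321i)·(-0.0431+0.1273i)  (-0.4972+0.8520i)·(-0.0228+0.0070i)  (+0.0260+0.0955i)·(-0.0019-0.0014i)
Y_4^3(R⁻¹ n̂) = +0.003894-0.009546i

Re=0.0039 Im=-0.0095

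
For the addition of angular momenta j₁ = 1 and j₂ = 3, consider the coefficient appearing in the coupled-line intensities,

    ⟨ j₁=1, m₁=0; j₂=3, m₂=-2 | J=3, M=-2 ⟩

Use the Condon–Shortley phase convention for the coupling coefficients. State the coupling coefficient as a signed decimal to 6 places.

√[7·1!1!5!/8! · 1!1!1!5!1!5!] = √(300)
  +(−1)^0/∏(0,1,1,1,0,4)! = 1/24  (running 1/24)
  +(−1)^1/∏(1,0,0,0,1,5)! = -1/120  (running 1/30)
⟨..|..⟩ = √(300)·(1/30) = +0.577350

+√(1/3) ≈ +0.577350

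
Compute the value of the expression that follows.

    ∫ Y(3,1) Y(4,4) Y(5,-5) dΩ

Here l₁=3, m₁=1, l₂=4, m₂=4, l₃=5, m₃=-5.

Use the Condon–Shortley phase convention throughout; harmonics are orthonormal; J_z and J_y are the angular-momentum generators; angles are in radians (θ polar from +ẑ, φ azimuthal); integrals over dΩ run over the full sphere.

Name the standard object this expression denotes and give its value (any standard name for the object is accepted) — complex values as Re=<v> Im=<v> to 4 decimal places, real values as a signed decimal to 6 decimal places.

This is a Gaunt coefficient — the integral of a triple product of spherical harmonics over the sphere.
Checks pass: Σm=0; 12 even; l₃=5∈[1,7].
(2·3+1)(2·4+1)(2·5+1) = 693
Δ: 2! 4! 6! / 13! → 1/180180
sum: t=0:+1/576 t=1:−1/144 t=2:+1/576 = -1/288
3j²(3 4 5; 0 0 0) = Δ·Π!·Σ² = 20/1001  (sign +1)
sum: t=2:+1/34560 = 1/34560
3j²(3 4 5; 1 4 -5) = Δ·Π!·Σ² = 14/429  (sign +1)
combine: 4πI² = 693·20/1001·14/429 = 840/1859
take √, sign +1: I = 0.18962475

Gaunt coefficient, +0.189625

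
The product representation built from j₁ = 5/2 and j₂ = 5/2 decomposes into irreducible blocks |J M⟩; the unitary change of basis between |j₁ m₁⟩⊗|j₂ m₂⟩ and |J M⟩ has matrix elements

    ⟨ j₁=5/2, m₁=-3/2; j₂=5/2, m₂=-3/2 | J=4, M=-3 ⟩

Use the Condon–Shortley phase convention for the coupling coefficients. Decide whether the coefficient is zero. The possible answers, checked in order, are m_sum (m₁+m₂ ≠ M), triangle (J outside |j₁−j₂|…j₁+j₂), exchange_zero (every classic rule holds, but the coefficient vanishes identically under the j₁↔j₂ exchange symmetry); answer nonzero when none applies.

m-sum: m₁+m₂ = -3/2+(-3/2) = -3, M = -3  ✓
triangle: |j₁−j₂| = 0 ≤ J = 4 ≤ j₁+j₂ = 5  ✓
exchange: j₁=j₂ and m₁=m₂, and (−1)^(j₁+j₂−J) = (−1)^1 = −1 forces ⟨j₁m₁;j₂m₂|JM⟩ = −⟨j₂m₂;j₁m₁|JM⟩ = −⟨j₁m₁;j₂m₂|JM⟩ ⇒ the coefficient vanishes identically
Racah sum check: Σ_k collapses to 0 ⇒ CG = 0

exchange_zero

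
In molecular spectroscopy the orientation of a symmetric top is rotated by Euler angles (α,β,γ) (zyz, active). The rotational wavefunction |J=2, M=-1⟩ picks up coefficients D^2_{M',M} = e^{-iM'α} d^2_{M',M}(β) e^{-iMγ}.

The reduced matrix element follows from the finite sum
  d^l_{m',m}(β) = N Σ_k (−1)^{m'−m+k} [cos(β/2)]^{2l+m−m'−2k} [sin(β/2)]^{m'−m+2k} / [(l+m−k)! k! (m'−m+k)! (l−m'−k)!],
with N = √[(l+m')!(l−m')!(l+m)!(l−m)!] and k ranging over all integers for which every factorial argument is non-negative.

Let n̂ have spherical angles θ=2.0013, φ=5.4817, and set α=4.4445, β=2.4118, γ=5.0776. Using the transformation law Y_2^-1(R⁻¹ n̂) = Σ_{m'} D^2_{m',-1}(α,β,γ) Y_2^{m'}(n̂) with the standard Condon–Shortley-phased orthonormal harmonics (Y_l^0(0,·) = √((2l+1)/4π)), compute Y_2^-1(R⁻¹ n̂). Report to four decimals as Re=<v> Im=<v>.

Re=-0.3609 Im=-0.1041

Need the full column D^2_{m',-1} for m'=−2..2 at α=4.4445, β=2.4118, γ=5.0776.
cos(β/2)=0.356852, sin(β/2)=0.934161
d^2_{-2,-1}: single k=1 term ⇒ +0.084902;  D = +0.014411+0.083670i
d^2_{-1,-1}: k∈[0..1] ⇒ +0.016216 -0.333382 = -0.317165;  D = +0.315665+0.030818i
d^2_{0,-1}: k∈[0..1] ⇒ -0.103983 +0.712573 = +0.608589;  D = +0.217356-0.568452i
d^2_{1,-1}: k∈[0..1] ⇒ +0.333382 -0.761529 = -0.428147;  D = -0.345171-0.253312i
d^2_{2,-1}: single k=0 term ⇒ -0.581813;  D = +0.456107-0.361210i
Y_2^{m'}(θ=2.0013,φ=5.4817) and Σ D·Y over m':
  (+0.0144+0.0837i)·(-0.0103+0.3188i)  (+0.3157+0.0308i)·(-0.2038-0.2105i)  (+0.2174-0.5685i)·(-0.1506+0.0000i)  (-0.3452-0.2533i)·(+0.2038-0.2105i)  (+0.4561-0.3612i)·(-0.0103-0.3188i)
Y_2^-1(R⁻¹ n̂) = -0.360924-0.104069i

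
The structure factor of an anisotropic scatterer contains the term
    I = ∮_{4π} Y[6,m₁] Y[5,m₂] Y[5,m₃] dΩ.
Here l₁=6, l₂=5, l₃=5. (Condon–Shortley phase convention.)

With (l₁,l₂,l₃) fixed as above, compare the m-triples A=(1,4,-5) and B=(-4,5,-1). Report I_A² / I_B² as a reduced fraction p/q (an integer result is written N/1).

7/25

Shared (l₁,l₂,l₃)=(6,5,5): N and (l;000)² cancel in I_A²/I_B².
A: Δ = 6!·6!·4!/17! = 1/28588560; Racah Σ t=5..5: t=5:−1/2073600 = -1/2073600; ⇒ 3j(6 5 5; 1 4 -5)² = 63/9724, sgn -1
B: Δ = 6!·6!·4!/17! = 1/28588560; Racah Σ t=6..6: t=6:+1/829440 = 1/829440; ⇒ 3j(6 5 5; -4 5 -1)² = 225/9724, sgn +1
I_A²/I_B² = (63/9724)/(225/9724) = 7/25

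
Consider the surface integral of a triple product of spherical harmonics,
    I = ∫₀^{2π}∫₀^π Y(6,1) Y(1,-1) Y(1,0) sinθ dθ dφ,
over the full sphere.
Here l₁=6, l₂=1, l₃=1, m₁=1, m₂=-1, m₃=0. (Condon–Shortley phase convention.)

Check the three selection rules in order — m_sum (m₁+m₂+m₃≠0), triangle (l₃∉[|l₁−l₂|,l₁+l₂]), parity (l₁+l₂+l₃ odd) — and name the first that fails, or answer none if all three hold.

triangle

m₁+m₂+m₃ = 1 − 1 + 0 = 0  ✓
triangle: need |l₁−l₂| ≤ l₃ ≤ l₁+l₂ = [5,7]; l₃=1 is outside  ✗
parity: l₁+l₂+l₃ = 8 is even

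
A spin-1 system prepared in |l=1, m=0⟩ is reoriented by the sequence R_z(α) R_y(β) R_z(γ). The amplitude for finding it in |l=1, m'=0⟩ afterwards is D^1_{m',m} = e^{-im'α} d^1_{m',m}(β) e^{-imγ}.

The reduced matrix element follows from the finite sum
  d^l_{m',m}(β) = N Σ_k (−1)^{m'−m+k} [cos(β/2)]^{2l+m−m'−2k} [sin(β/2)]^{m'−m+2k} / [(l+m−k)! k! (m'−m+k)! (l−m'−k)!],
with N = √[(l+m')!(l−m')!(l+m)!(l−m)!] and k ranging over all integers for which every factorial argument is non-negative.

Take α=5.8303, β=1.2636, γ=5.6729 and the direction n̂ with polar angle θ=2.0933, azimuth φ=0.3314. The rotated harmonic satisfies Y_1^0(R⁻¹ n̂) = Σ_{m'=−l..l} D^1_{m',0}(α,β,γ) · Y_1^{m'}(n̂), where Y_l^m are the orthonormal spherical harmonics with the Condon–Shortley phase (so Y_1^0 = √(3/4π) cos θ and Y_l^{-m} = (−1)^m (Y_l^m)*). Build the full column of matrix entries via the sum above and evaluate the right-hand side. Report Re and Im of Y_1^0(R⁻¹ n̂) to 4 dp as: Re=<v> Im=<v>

Re=0.2120 Im=0.0000

Need the full column D^1_{m',0} for m'=−1..1 at α=5.8303, β=1.2636, γ=5.6729.
cos(β/2)=0.806966, sin(β/2)=0.590598
d^1_{-1,0}: single k=1 term ⇒ +0.674004;  D = +0.606056-0.294918i
d^1_{0,0}: k∈[0..1] ⇒ +0.651194 -0.348806 = +0.302387;  D = +0.302387+0.000000i
d^1_{1,0}: single k=0 term ⇒ -0.674004;  D = -0.606056-0.294918i
Y_1^{m'}(θ=2.0933,φ=0.3314) and Σ D·Y over m':
  (+0.6061-0.2949i)·(+0.2831-0.0974i)  (+0.3024+0.0000i)·(-0.2438+0.0000i)  (-0.6061-0.2949i)·(-0.2831-0.0974i)
Y_1^0(R⁻¹ n̂) = +0.211963+0.000000i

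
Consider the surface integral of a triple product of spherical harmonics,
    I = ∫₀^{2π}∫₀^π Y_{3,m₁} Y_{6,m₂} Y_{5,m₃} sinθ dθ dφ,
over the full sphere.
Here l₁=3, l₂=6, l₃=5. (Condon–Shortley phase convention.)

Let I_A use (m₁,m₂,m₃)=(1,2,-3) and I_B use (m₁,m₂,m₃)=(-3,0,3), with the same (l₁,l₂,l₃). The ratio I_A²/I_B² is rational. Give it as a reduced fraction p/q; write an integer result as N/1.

Shared (l₁,l₂,l₃)=(3,6,5): N and (l;000)² cancel in I_A²/I_B².
A: Δ = 4!·2!·8!/15! = 1/675675; Racah Σ t=0..2: t=0:+1/1935360 t=1:−1/30240 t=2:+1/11520 = 1/18432; ⇒ 3j(3 6 5; 1 2 -3)² = 7/429, sgn +1
B: Δ = 4!·2!·8!/15! = 1/675675; Racah Σ t=4..4: t=4:+1/69120 = 1/69120; ⇒ 3j(3 6 5; -3 0 3)² = 4/429, sgn +1
I_A²/I_B² = (7/429)/(4/429) = 7/4

7/4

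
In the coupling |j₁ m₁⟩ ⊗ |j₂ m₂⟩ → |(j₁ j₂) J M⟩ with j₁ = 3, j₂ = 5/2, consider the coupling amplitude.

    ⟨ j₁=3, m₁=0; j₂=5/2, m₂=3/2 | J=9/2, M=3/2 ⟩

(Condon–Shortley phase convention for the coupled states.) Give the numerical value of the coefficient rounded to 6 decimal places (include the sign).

-0.540562

j₁+j₂−J=1  J+j₁−j₂=5  J−j₁+j₂=4  j₁+j₂+J+1=11
(j₁±m₁, j₂±m₂, J±M) = (3,3,4,1,6,3)
P² = 207360/77
sum k=0..1:
  [0] +1/288 = 1/288
  [1] −1/72 = -1/72
S = -1/96
C² = P²·S² = 45/154 ; C = -0.540562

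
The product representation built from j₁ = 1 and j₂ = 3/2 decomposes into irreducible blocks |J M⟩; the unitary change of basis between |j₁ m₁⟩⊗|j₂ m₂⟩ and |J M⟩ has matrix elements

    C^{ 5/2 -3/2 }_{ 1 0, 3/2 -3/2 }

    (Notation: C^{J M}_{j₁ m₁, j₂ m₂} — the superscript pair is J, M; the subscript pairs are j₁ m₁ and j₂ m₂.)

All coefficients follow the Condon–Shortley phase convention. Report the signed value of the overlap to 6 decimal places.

+√(2/5) ≈ +0.632456

√[6·0!2!3!/6! · 1!1!0!3!1!4!] = √(72/5)
  +(−1)^0/∏(0,0,1,0,1,3)! = 1/6  (running 1/6)
⟨..|..⟩ = √(72/5)·(1/6) = +0.632456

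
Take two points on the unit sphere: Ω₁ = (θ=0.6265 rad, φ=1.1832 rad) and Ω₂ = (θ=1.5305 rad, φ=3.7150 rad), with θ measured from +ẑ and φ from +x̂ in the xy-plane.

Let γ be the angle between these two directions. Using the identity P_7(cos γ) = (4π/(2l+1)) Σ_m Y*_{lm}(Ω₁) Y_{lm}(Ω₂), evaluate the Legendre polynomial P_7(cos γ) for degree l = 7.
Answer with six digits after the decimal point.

Term-by-term m-sum for l=7 (normalisation 4π/15 = 0.837758):
  term(m=-7) = (0.002543, 0.005348)   from Y*(Ω₁)=(-0.004948, 0.010834), Y(Ω₂)=(0.319752, -0.380751)
  term(m=-6) = (-0.004014, -0.002283)   from Y*(Ω₁)=(0.042184, 0.044850), Y(Ω₂)=(-0.071682, 0.022084)
  term(m=-5) = (-0.068199, 0.006335)   from Y*(Ω₁)=(0.178701, -0.068734), Y(Ω₂)=(-0.344333, -0.096988)
  term(m=-4) = (0.026035, -0.022037)   from Y*(Ω₁)=(0.007931, -0.388490), Y(Ω₂)=(0.058069, 0.065831)
  term(m=-3) = (0.038728, -0.146417)   from Y*(Ω₁)=(-0.435373, -0.188196), Y(Ω₂)=(0.047536, 0.315754)
  term(m=-2) = (0.006147, 0.016776)   from Y*(Ω₁)=(-0.136825, 0.134060), Y(Ω₂)=(0.038371, -0.085012)
  term(m=-1) = (-0.078148, -0.054595)   from Y*(Ω₁)=(-0.118053, -0.289169), Y(Ω₂)=(0.256395, -0.165576)
  term(m=+0) = (0.028790, 0.000000)   from Y*(Ω₁)=(-0.303438, -0.000000), Y(Ω₂)=(-0.094879, 0.000000)
  term(m=+1) = (-0.078148, 0.054595)   from Y*(Ω₁)=(0.118053, -0.289169), Y(Ω₂)=(-0.256395, -0.165576)
  term(m=+2) = (0.006147, -0.016776)   from Y*(Ω₁)=(-0.136825, -0.134060), Y(Ω₂)=(0.038371, 0.085012)
  term(m=+3) = (0.038728, 0.146417)   from Y*(Ω₁)=(0.435373, -0.188196), Y(Ω₂)=(-0.047536, 0.315754)
  term(m=+4) = (0.026035, 0.022037)   from Y*(Ω₁)=(0.007931, 0.388490), Y(Ω₂)=(0.058069, -0.065831)
  term(m=+5) = (-0.068199, -0.006335)   from Y*(Ω₁)=(-0.178701, -0.068734), Y(Ω₂)=(0.344333, -0.096988)
  term(m=+6) = (-0.004014, 0.002283)   from Y*(Ω₁)=(0.042184, -0.044850), Y(Ω₂)=(-0.071682, -0.022084)
  term(m=+7) = (0.002543, -0.005348)   from Y*(Ω₁)=(0.004948, 0.010834), Y(Ω₂)=(-0.319752, -0.380751)
Accumulated sum (-0.125027, 0.000000); after 4π/(2l+1) scaling, (-0.104743, 0.000000) ⇒ P_7 = -0.104743

-0.104743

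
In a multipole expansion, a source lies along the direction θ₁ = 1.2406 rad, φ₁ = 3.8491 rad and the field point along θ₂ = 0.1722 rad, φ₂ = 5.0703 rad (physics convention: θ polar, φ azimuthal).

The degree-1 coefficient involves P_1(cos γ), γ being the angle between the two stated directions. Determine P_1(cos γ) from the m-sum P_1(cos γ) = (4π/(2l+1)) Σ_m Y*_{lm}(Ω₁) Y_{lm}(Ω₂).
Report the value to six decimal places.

Expand P_1 via completeness: Σ_{m} conj(Y_{1,m}) at Ω₁ times Y_{1,m} at Ω₂ —
  term(m=-1) = (0.006627, -0.018178)   from Y*(Ω₁)=(-0.248386, -0.212420), Y(Ω₂)=(0.020739, 0.055449)
  term(m=+0) = (0.076259, 0.000000)   from Y*(Ω₁)=(0.158419, -0.000000), Y(Ω₂)=(0.481376, 0.000000)
  term(m=+1) = (0.006627, 0.018178)   from Y*(Ω₁)=(0.248386, -0.212420), Y(Ω₂)=(-0.020739, 0.055449)
Accumulated sum (0.089514, 0.000000); after 4π/(2l+1) scaling, (0.374954, 0.000000) ⇒ P_1 = 0.374954

0.374954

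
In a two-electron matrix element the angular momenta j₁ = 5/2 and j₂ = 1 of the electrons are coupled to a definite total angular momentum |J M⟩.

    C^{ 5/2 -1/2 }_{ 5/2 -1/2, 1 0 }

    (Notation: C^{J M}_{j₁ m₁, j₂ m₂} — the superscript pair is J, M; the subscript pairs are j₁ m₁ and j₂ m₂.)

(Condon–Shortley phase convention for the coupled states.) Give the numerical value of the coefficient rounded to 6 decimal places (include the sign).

j₁+j₂−J=1  J+j₁−j₂=4  J−j₁+j₂=1  j₁+j₂+J+1=7
(j₁±m₁, j₂±m₂, J±M) = (2,3,1,1,2,3)
P² = 144/35
sum k=0..1:
  [0] +1/6 = 1/6
  [1] −1/4 = -1/4
S = -1/12
C² = P²·S² = 1/35 ; C = -0.169031

-0.169031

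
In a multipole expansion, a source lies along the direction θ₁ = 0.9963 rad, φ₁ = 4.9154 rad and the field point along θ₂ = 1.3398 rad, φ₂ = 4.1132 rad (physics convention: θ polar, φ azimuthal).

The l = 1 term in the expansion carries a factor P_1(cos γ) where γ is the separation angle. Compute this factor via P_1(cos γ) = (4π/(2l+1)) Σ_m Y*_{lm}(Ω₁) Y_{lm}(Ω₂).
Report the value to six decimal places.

Term-by-term m-sum for l=1 (normalisation 4π/3 = 4.188790):
  term(m=-1) = (0.067804, 0.070122)   from Y*(Ω₁)=(0.058476, -0.284075), Y(Ω₂)=(-0.189674, 0.277729)
  term(m=+0) = (0.029701, 0.000000)   from Y*(Ω₁)=(0.265512, -0.000000), Y(Ω₂)=(0.111864, 0.000000)
  term(m=+1) = (0.067804, -0.070122)   from Y*(Ω₁)=(-0.058476, -0.284075), Y(Ω₂)=(0.189674, 0.277729)
Accumulated sum (0.165310, 0.000000); after 4π/(2l+1) scaling, (0.692449, 0.000000) ⇒ P_1 = 0.692449

0.692449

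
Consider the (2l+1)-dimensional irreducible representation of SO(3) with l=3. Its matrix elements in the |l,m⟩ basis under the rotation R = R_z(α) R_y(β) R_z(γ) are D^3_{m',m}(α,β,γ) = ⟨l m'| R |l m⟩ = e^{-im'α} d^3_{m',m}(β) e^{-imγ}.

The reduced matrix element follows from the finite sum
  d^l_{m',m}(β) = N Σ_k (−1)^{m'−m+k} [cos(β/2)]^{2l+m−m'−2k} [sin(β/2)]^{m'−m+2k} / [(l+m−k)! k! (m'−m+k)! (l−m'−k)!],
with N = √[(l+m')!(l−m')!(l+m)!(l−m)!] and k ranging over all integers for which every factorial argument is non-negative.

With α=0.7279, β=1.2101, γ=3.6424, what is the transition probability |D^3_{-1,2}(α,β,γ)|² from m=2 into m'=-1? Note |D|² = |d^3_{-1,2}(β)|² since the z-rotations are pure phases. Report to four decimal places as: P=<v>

Split into d^3_{-1,2}(β=1.2101) × two z-phases.
Half-angle: c=0.822474, s=0.568803. N=√(2·24·120·1)=75.894664
Admissible k: 3..4 (factorial args all ≥0)
  k=3: (−1)^0·75.8947/(12)·0.8225^3·0.5688^3 = +0.647563
  k=4: (−1)^1·75.8947/(24)·0.8225^1·0.5688^5 = -0.154857
d^3_{-1,2}(1.2101) = +0.647563 -0.154857 = +0.492706
|D^3_{-1,2}|² = |d^3_{-1,2}(β)|² = (+0.492706)² = 0.242759 (the z-rotation phases have unit modulus)

P=0.2428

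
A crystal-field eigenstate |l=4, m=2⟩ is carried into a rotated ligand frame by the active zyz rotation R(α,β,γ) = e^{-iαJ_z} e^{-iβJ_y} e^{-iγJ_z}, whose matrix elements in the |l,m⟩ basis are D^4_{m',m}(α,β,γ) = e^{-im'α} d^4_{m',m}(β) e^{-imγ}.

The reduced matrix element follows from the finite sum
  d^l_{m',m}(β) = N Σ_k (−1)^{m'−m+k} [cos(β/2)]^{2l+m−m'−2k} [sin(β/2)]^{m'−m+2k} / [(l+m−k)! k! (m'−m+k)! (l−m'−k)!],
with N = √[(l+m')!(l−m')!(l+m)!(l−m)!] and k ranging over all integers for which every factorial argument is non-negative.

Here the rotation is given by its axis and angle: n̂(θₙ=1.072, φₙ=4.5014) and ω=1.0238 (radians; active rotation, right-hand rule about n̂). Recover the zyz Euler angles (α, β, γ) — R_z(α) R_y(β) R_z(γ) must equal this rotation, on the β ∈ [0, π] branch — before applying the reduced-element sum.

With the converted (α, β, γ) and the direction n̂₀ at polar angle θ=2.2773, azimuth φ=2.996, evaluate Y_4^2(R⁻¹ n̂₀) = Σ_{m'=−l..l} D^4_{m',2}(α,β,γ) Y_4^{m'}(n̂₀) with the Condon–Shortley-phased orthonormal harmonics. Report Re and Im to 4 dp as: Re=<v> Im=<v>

Re=-0.0814 Im=0.2457

Axis–angle → zyz. n̂ = (sinθₙcosφₙ, sinθₙsinφₙ, cosθₙ) = (-0.183910, -0.858685, +0.478369), ω = 1.0238.
R = I cosω + sinω [n̂]ₓ + (1−cosω) n̂n̂ᵀ gives
  R = [+0.536355, -0.332788, -0.775613; +0.484353, +0.873956, -0.040042; +0.691177, -0.354194, +0.629937]
β = atan2(√(R₁₃²+R₂₃²), R₃₃) = 0.889324; α = atan2(R₂₃, R₁₃) mod 2π = 3.193173; γ = atan2(R₃₂, −R₃₁) mod 2π = 3.615151
Need the full column D^4_{m',2} for m'=−4..4 at α=3.1932, β=0.8893, γ=3.6152.
cos(β/2)=0.902756, sin(β/2)=0.430153
d^4_{-4,2}: single k=6 term ⇒ +0.027318;  D = +0.020159-0.018437i
d^4_{-3,2}: k∈[5..6] ⇒ +0.121621 -0.009204 = +0.112417;  D = -0.078934+0.080044i
d^4_{-2,2}: k∈[4..6] ⇒ +0.341086 -0.061952 +0.001172 = +0.280305;  D = +0.186266-0.209466i
d^4_{-1,2}: k∈[3..5] ⇒ +0.674893 -0.229843 +0.010437 = +0.455487;  D = -0.284725+0.355528i
d^4_{0,2}: k∈[2..4] ⇒ +0.950144 -0.575257 +0.048978 = +0.423864;  D = +0.247548-0.344065i
d^4_{1,2}: k∈[1..3] ⇒ +0.891768 -1.012340 +0.153228 = +0.032657;  D = -0.017680+0.027457i
d^4_{2,2}: k∈[0..2] ⇒ +0.441127 -1.201847 +0.341086 = -0.419634;  D = -0.208697+0.364058i
d^4_{3,2}: k∈[0..1] ⇒ -0.786466 +0.535680 = -0.250786;  D = +0.113340-0.223713i
d^4_{4,2}: single k=0 term ⇒ +0.529965;  D = +0.214820-0.484474i
Y_4^{m'}(θ=2.2773,φ=2.996) and Σ D·Y over m':
  (+0.0202-0.0184i)·(+0.1237+0.0815i)  (-0.0789+0.0800i)·(+0.3240+0.1513i)  (+0.1863-0.2095i)·(+0.3615+0.1084i)  (-0.2847+0.3555i)·(-0.0116-0.0017i)  (+0.2475-0.3441i)·(-0.3625+0.0000i)  (-0.0177+0.0275i)·(+0.0116-0.0017i)  (-0.2087+0.3641i)·(+0.3615-0.1084i)  (+0.1133-0.2237i)·(-0.3240+0.1513i)  (+0.2148-0.4845i)·(+0.1237-0.0815i)
Y_4^2(R⁻¹ n̂) = -0.081439+0.245682i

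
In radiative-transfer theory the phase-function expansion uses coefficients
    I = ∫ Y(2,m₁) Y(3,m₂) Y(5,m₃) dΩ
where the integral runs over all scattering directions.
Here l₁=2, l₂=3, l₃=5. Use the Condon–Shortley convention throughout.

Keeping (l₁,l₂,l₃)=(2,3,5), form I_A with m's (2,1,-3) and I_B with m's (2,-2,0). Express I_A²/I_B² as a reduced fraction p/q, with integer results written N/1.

Shared (l₁,l₂,l₃)=(2,3,5): N and (l;000)² cancel in I_A²/I_B².
A: Δ = 0!·4!·6!/11! = 1/2310; Racah Σ t=0..0: t=0:+1/1152 = 1/1152; ⇒ 3j(2 3 5; 2 1 -3)² = 1/33, sgn +1
B: Δ = 0!·4!·6!/11! = 1/2310; Racah Σ t=0..0: t=0:+1/2880 = 1/2880; ⇒ 3j(2 3 5; 2 -2 0)² = 1/462, sgn -1
I_A²/I_B² = (1/33)/(1/462) = 14/1

14/1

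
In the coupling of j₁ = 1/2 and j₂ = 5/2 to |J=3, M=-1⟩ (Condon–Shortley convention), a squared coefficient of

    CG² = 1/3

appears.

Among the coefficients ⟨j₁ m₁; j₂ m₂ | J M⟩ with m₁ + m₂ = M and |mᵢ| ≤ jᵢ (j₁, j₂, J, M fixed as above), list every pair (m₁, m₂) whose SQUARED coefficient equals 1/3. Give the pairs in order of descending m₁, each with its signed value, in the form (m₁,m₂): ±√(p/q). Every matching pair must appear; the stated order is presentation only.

Admissible pairs with m₁+m₂ = M = -1: (-1/2,-1/2), (1/2,-3/2)
  (m₁,m₂)=(1/2,-3/2): CG² = 1/3, CG = +√(1/3)   ← matches the target
  (m₁,m₂)=(-1/2,-1/2): CG² = 2/3, CG = +√(2/3)
Pairs with CG² = 1/3: (1/2,-3/2): +√(1/3)

(1/2,-3/2): +√(1/3)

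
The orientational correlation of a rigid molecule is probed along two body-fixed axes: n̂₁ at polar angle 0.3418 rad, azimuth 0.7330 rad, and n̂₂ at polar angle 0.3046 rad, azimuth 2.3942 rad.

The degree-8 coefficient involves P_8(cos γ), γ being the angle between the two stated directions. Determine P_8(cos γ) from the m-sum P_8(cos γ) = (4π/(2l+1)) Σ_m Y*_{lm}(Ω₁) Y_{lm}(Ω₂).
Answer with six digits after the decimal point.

Addition theorem: P_8(cos γ) = (4π/17) Σ_m Y*_{lm}(Ω₁) Y_{lm}(Ω₂), m = −8…8:
  term(m=-8) = 0.00000 - 0.00000j   from Y*(Ω₁)=0.00008 - 0.00003j, Y(Ω₂)=0.00003 - 0.00001j
  term(m=-7) = 0.00000 + 0.00000j   from Y*(Ω₁)=0.00038 - 0.00084j, Y(Ω₂)=-0.00021 + 0.00037j
  term(m=-6) = -0.00002 + 0.00001j   from Y*(Ω₁)=-0.00203 - 0.00625j, Y(Ω₂)=-0.00078 - 0.00338j
  term(m=-5) = -0.00029 - 0.00060j   from Y*(Ω₁)=-0.02896 - 0.01671j, Y(Ω₂)=0.01660 + 0.01124j
  term(m=-4) = 0.00993 - 0.00376j   from Y*(Ω₁)=-0.12169 + 0.02588j, Y(Ω₂)=-0.08433 + 0.01292j
  term(m=-3) = 0.02313 + 0.08319j   from Y*(Ω₁)=-0.19396 + 0.26703j, Y(Ω₂)=0.16274 - 0.20483j
  term(m=-2) = -0.29716 + 0.05432j   from Y*(Ω₁)=0.05926 + 0.56343j, Y(Ω₂)=0.04049 + 0.53168j
  term(m=-1) = -0.02216 - 0.24450j   from Y*(Ω₁)=0.32764 + 0.29498j, Y(Ω₂)=-0.40844 - 0.37851j
  term(m=+0) = 0.02886 + 0.00000j   from Y*(Ω₁)=-0.26653 + 0.00000j, Y(Ω₂)=-0.10827 + 0.00000j
  term(m=+1) = -0.02216 + 0.24450j   from Y*(Ω₁)=-0.32764 + 0.29498j, Y(Ω₂)=0.40844 - 0.37851j
  term(m=+2) = -0.29716 - 0.05432j   from Y*(Ω₁)=0.05926 - 0.56343j, Y(Ω₂)=0.04049 - 0.53168j
  term(m=+3) = 0.02313 - 0.08319j   from Y*(Ω₁)=0.19396 + 0.26703j, Y(Ω₂)=-0.16274 - 0.20483j
  term(m=+4) = 0.00993 + 0.00376j   from Y*(Ω₁)=-0.12169 - 0.02588j, Y(Ω₂)=-0.08433 - 0.01292j
  term(m=+5) = -0.00029 + 0.00060j   from Y*(Ω₁)=0.02896 - 0.01671j, Y(Ω₂)=-0.01660 + 0.01124j
  term(m=+6) = -0.00002 - 0.00001j   from Y*(Ω₁)=-0.00203 + 0.00625j, Y(Ω₂)=-0.00078 + 0.00338j
  term(m=+7) = 0.00000 - 0.00000j   from Y*(Ω₁)=-0.00038 - 0.00084j, Y(Ω₂)=0.00021 + 0.00037j
  term(m=+8) = 0.00000 + 0.00000j   from Y*(Ω₁)=0.00008 + 0.00003j, Y(Ω₂)=0.00003 + 0.00001j
Σ over m = -0.54431 - 0.00000j; ×(4π/17) → -0.40235 - 0.00000j. Real part: -0.402350

-0.402350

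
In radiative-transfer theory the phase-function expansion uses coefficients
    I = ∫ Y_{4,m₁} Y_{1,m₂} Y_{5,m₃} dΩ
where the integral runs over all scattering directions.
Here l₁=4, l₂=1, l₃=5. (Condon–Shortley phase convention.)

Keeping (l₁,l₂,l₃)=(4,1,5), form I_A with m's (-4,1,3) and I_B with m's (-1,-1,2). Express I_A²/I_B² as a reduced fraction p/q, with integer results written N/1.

1/21

Same 4,1,5: normalisation and zero-m 3j drop out of the ratio.
A: Δ: 0! 8! 2! / 11! → 1/495; sum: t=0:+1/80640 = 1/80640; 3j²(4 1 5; -4 1 3) = Δ·Π!·Σ² = 1/495  (sign +1)
B: Δ: 0! 8! 2! / 11! → 1/495; sum: t=0:+1/1440 = 1/1440; 3j²(4 1 5; -1 -1 2) = Δ·Π!·Σ² = 7/165  (sign -1)
I_A²/I_B² = (1/495)/(7/165) = 1/21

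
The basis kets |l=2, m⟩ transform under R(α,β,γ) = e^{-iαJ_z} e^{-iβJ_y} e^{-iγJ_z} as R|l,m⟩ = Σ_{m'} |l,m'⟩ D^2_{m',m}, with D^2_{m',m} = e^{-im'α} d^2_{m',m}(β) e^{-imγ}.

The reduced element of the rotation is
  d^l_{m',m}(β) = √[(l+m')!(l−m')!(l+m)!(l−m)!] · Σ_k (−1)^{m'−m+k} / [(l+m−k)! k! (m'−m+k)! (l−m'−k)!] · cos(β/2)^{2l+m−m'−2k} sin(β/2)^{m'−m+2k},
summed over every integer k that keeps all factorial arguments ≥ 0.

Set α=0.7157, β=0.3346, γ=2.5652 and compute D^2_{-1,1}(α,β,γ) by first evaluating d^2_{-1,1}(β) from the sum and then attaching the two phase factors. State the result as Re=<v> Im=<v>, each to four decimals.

D^2_{-1,1}(0.7157,0.3346,2.5652) = e^{-i·-1·0.7157}·d^2_{-1,1}(0.3346)·e^{-i·1·2.5652}. Compute d first:
With c≡cos(β/2)=0.986038 and s≡sin(β/2)=0.166521, N=[1·6·6·1]^{1/2}=6.000000
k: max(0,(1)−(-1))=2 … min(2+(1),2−(-1))=3
  k=2: (−1)^0·6.0000/(2)·0.9860^2·0.1665^2 = +0.080881
  k=3: (−1)^1·6.0000/(6)·0.9860^0·0.1665^4 = -0.000769
d^2_{-1,1}(0.3346) = +0.080881 -0.000769 = +0.080112
Attach z-rotation phases: D = e^{-i(-1)(0.7157)}·(+0.080112)·e^{-i(1)(2.5652)} = -0.022040-0.077020i

Re=-0.0220 Im=-0.0770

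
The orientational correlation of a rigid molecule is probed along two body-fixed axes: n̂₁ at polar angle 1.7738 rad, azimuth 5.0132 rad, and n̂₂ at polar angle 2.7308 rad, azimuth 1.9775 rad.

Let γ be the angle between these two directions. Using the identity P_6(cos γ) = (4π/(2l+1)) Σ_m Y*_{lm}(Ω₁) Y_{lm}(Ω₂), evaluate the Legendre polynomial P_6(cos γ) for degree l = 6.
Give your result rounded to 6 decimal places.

Summing Y*_{l m}(θ₁,φ₁)·Y_{l m}(θ₂,φ₂) over m ∈ [−6, 6]; prefactor 4π/(2·6+1) = 0.966644:
  [-6]  conj(Y_{6,-6})(Ω₁) = (0.098930, -0.414906) ; Y_{6,-6}(Ω₂) = (0.001497, 0.001264) ; Δ = (0.000673, -0.000496)
  [-5]  conj(Y_{6,-5})(Ω₁) = (-0.303464, 0.020284) ; Y_{6,-5}(Ω₂) = (0.013942, -0.006955) ; Δ = (-0.004090, 0.002393)
  [-4]  conj(Y_{6,-4})(Ω₁) = (-0.065235, -0.169421) ; Y_{6,-4}(Ω₂) = (-0.004189, -0.074698) ; Δ = (-0.012382, 0.005583)
  [-3]  conj(Y_{6,-3})(Ω₁) = (-0.247249, 0.195226) ; Y_{6,-3}(Ω₂) = (-0.223077, -0.081603) ; Δ = (0.071087, -0.023374)
  [-2]  conj(Y_{6,-2})(Ω₁) = (-0.083169, -0.057097) ; Y_{6,-2}(Ω₂) = (-0.327737, 0.346631) ; Δ = (0.047049, -0.010116)
  [-1]  conj(Y_{6,-1})(Ω₁) = (-0.092444, 0.297990) ; Y_{6,-1}(Ω₂) = (0.184863, 0.429198) ; Δ = (-0.144986, 0.015411)
  [+0]  conj(Y_{6,0})(Ω₁) = (-0.078632, -0.000000) ; Y_{6,0}(Ω₂) = (-0.134444, 0.000000) ; Δ = (0.010572, 0.000000)
  [+1]  conj(Y_{6,1})(Ω₁) = (0.092444, 0.297990) ; Y_{6,1}(Ω₂) = (-0.184863, 0.429198) ; Δ = (-0.144986, -0.015411)
  [+2]  conj(Y_{6,2})(Ω₁) = (-0.083169, 0.057097) ; Y_{6,2}(Ω₂) = (-0.327737, -0.346631) ; Δ = (0.047049, 0.010116)
  [+3]  conj(Y_{6,3})(Ω₁) = (0.247249, 0.195226) ; Y_{6,3}(Ω₂) = (0.223077, -0.081603) ; Δ = (0.071087, 0.023374)
  [+4]  conj(Y_{6,4})(Ω₁) = (-0.065235, 0.169421) ; Y_{6,4}(Ω₂) = (-0.004189, 0.074698) ; Δ = (-0.012382, -0.005583)
  [+5]  conj(Y_{6,5})(Ω₁) = (0.303464, 0.020284) ; Y_{6,5}(Ω₂) = (-0.013942, -0.006955) ; Δ = (-0.004090, -0.002393)
  [+6]  conj(Y_{6,6})(Ω₁) = (0.098930, 0.414906) ; Y_{6,6}(Ω₂) = (0.001497, -0.001264) ; Δ = (0.000673, 0.000496)
Total Σ_m = (-0.074727, -0.000000). Multiply by 0.966644: (-0.072235, -0.000000). P_6(cos γ) = -0.072235

-0.072235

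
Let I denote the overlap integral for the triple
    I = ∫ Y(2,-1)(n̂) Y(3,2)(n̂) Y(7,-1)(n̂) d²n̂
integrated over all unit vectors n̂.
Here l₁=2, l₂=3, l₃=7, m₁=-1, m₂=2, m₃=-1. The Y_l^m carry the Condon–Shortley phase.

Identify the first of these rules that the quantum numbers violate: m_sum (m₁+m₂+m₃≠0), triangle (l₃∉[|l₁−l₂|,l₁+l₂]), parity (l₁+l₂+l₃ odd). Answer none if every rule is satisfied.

triangle

azimuthal sum: -1 + 2 − 1 = 0  ✓
l₃ must lie in [1,5]; have l₃=7  ✗
L = 2 + 3 + 7 = 12 (even)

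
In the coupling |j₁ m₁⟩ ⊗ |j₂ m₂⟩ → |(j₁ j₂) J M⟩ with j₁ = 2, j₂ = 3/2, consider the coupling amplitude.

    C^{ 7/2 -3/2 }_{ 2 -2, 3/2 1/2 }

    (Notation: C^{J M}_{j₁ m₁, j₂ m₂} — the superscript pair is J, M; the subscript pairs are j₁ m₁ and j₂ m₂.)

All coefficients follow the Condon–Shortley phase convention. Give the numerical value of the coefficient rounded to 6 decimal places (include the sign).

+√(1/7) ≈ +0.377964

triangle: 0!*4!*3!/8! = 144/40320
(j±m)!: 0!*4!*2!*1!*2!*5! = 11520
prefactor² = (2J+1)*Δ*N² = 2304/7
  k=0: +1/(0!*0!*4!*2!*0!*1!) = 1/48
Σ = 1/48  ⇒  CG² = 2304/7*(1/48)² = 1/7
CG = +√(1/7) = +0.377964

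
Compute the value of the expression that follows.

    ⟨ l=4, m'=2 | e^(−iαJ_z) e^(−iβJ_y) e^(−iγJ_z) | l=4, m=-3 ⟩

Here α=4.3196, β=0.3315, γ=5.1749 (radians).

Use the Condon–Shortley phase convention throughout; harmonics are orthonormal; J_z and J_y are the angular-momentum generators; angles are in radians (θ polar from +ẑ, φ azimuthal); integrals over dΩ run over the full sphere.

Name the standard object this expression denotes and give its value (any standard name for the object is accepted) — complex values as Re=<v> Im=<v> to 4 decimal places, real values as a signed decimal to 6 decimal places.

Wigner D-matrix element, Re=-0.0011 Im=-0.0007

This is a Wigner D-matrix element — the rotation-matrix element ⟨l m'| R(α,β,γ) |l m⟩ in the angular-momentum basis.
First d^4_{2,-3}(β=0.3315), then the phase factors e^{-i(2)α} and e^{-i(-3)γ}:
Half-angle: c=0.986295, s=0.164992. N=√(720·2·1·5040)=2693.993318
k: max(0,(-3)−(2))=0 … min(4+(-3),4−(2))=1
  k=0: (−1)^5·2693.9933/(240)·0.9863^3·0.1650^5 = -0.001317
  k=1: (−1)^6·2693.9933/(720)·0.9863^1·0.1650^7 = +0.000012
d^4_{2,-3}(0.3315) = -0.001317 +0.000012 = -0.001305
Attach z-rotation phases: D = e^{-i(2)(4.3196)}·(-0.001305)·e^{-i(-3)(5.1749)} = -0.001075-0.000739i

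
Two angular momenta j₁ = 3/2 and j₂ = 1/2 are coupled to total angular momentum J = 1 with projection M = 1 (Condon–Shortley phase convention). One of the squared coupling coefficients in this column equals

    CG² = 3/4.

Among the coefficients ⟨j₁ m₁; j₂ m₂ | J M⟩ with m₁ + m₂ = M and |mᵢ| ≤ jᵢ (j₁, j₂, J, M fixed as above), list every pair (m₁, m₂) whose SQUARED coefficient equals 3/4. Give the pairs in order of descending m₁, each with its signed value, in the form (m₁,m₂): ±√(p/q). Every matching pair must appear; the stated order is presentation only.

(3/2,-1/2): +√(3/4)

Admissible pairs with m₁+m₂ = M = 1: (1/2,1/2), (3/2,-1/2)
  (m₁,m₂)=(3/2,-1/2): CG² = 3/4, CG = +√(3/4)   ← matches the target
  (m₁,m₂)=(1/2,1/2): CG² = 1/4, CG = −√(1/4)
Pairs with CG² = 3/4: (3/2,-1/2): +√(3/4)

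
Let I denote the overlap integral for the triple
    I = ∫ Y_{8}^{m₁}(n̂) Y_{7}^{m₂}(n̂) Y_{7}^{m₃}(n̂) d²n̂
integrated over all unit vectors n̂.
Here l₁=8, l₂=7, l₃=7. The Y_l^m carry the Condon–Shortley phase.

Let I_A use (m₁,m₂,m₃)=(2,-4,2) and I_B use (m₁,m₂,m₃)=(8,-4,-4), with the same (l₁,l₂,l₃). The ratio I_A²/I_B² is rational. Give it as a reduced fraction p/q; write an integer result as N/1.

l's match ⇒ only the (l;m) 3-j factors differ between A and B.
A: triangle coeff Δ(8,7,7) = 1/22086194130; Σ_t [0,3]: t=0:+1/2090188800 t=1:−1/174182400 t=2:+1/99532800 t=3:−1/373248000 = 11/5225472000; (3j)²=528/96577 [(8 7 7; 2 -4 2)], sign=-1
B: triangle coeff Δ(8,7,7) = 1/22086194130; Σ_t [0,0]: t=0:+1/58525286400 = 1/58525286400; (3j)²=825/52003 [(8 7 7; 8 -4 -4)], sign=-1
I_A²/I_B² = (528/96577)/(825/52003) = 112/325

112/325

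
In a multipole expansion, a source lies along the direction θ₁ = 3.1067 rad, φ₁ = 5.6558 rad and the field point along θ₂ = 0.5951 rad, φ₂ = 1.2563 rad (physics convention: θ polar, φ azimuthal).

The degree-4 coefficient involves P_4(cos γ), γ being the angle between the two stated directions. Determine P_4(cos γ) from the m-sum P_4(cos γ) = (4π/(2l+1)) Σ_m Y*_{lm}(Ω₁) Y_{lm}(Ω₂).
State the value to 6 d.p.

-0.118243

Summing Y*_{l m}(θ₁,φ₁)·Y_{l m}(θ₂,φ₂) over m ∈ [−4, 4]; prefactor 4π/(2·4+1) = 1.396263:
  m=-4: Y*=-0.00000 - 0.00000j  Y=0.01345 + 0.04158j  product 0.00000 - 0.00000j
  m=-3: Y*=0.00002 + 0.00005j  Y=-0.14784 + 0.10718j  product -0.00001 - 0.00001j
  m=-2: Y*=0.00076 - 0.00232j  Y=-0.32305 - 0.23504j  product -0.00079 + 0.00057j
  m=-1: Y*=-0.05330 + 0.03865j  Y=0.12230 - 0.37596j  product 0.00801 + 0.02476j
  m=+0: Y*=0.84114 + 0.00000j  Y=-0.11783 + 0.00000j  product -0.09911 + 0.00000j
  m=+1: Y*=0.05330 + 0.03865j  Y=-0.12230 - 0.37596j  product 0.00801 - 0.02476j
  m=+2: Y*=0.00076 + 0.00232j  Y=-0.32305 + 0.23504j  product -0.00079 - 0.00057j
  m=+3: Y*=-0.00002 + 0.00005j  Y=0.14784 + 0.10718j  product -0.00001 + 0.00001j
  m=+4: Y*=-0.00000 + 0.00000j  Y=0.01345 - 0.04158j  product 0.00000 + 0.00000j
Total Σ_m = -0.08469 - 0.00000j. Multiply by 1.396263: -0.11824 - 0.00000j. P_4(cos γ) = -0.118243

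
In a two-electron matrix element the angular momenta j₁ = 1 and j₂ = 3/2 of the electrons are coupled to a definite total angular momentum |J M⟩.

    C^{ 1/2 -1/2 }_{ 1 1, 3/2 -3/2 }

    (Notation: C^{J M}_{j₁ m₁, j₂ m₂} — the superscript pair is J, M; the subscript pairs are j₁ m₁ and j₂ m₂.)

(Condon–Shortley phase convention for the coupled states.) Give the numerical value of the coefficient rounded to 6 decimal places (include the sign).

+√(1/2) = +0.707107

√[2·2!0!1!/4! · 2!0!0!3!0!1!] = √(2)
  +(−1)^0/∏(0,2,0,0,0,1)! = 1/2  (running 1/2)
⟨..|..⟩ = √(2)·(1/2) = +0.707107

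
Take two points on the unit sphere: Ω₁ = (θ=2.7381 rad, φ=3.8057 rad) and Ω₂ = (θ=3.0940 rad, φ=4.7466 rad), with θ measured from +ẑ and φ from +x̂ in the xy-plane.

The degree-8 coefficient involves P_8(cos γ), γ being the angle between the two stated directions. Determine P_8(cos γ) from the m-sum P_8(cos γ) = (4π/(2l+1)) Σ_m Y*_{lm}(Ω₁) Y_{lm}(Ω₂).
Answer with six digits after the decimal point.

Summing Y*_{l m}(θ₁,φ₁)·Y_{l m}(θ₂,φ₂) over m ∈ [−8, 8]; prefactor 4π/(2·8+1) = 0.739198:
  m=-8: Y*=+0.000164-0.000240i  Y=+0.000000-0.000000i  product +0.000000-0.000000i
  m=-7: Y*=-0.000173-0.002722i  Y=+0.000000+0.000000i  product +0.000000-0.000000i
  m=-6: Y*=-0.010722-0.012035i  Y=-0.000000+0.000000i  product +0.000000+0.000000i
  m=-5: Y*=-0.066523-0.012033i  Y=-0.000000-0.000002i  product -0.000000+0.000000i
  m=-4: Y*=-0.181439+0.095653i  Y=+0.000068-0.000009i  product -0.000011+0.000008i
  m=-3: Y*=-0.177271+0.395338i  Y=+0.000153+0.001484i  product -0.000614-0.000203i
  m=-2: Y*=+0.133068+0.537746i  Y=-0.023018+0.001577i  product -0.003911-0.012168i
  m=-1: Y*=+0.157232+0.123067i  Y=-0.007872-0.230006i  product +0.027068-0.037133i
  m=+0: Y*=-0.435980-0.000000i  Y=+1.116162+0.000000i  product -0.486624-0.000000i
  m=+1: Y*=-0.157232+0.123067i  Y=+0.007872-0.230006i  product +0.027068+0.037133i
  m=+2: Y*=+0.133068-0.537746i  Y=-0.023018-0.001577i  product -0.003911+0.012168i
  m=+3: Y*=+0.177271+0.395338i  Y=-0.000153+0.001484i  product -0.000614+0.000203i
  m=+4: Y*=-0.181439-0.095653i  Y=+0.000068+0.000009i  product -0.000011-0.000008i
  m=+5: Y*=+0.066523-0.012033i  Y=+0.000000-0.000002i  product -0.000000-0.000000i
  m=+6: Y*=-0.010722+0.012035i  Y=-0.000000-0.000000i  product +0.000000-0.000000i
  m=+7: Y*=+0.000173-0.002722i  Y=-0.000000+0.000000i  product +0.000000+0.000000i
  m=+8: Y*=+0.000164+0.000240i  Y=+0.000000+0.000000i  product +0.000000+0.000000i
Total Σ_m = -0.441560-0.000000i. Multiply by 0.739198: -0.326401-0.000000i. P_8(cos γ) = -0.326401

-0.326401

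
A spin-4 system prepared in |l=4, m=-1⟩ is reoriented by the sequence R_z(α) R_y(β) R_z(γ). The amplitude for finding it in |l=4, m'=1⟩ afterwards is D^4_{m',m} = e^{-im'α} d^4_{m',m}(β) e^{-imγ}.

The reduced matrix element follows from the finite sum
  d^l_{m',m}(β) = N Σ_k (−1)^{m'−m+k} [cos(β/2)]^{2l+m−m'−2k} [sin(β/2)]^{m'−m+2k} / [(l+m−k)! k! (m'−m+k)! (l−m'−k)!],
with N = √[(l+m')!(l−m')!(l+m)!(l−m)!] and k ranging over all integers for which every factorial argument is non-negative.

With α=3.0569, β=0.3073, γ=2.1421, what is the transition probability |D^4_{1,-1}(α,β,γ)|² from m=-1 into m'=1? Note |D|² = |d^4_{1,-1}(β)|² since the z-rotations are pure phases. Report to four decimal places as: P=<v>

D^4_{1,-1}(3.0569,0.3073,2.1421) = e^{-i·1·3.0569}·d^4_{1,-1}(0.3073)·e^{-i·-1·2.1421}. Compute d first:
With c≡cos(β/2)=0.988219 and s≡sin(β/2)=0.153046, N=[120·6·6·120]^{1/2}=720.000000
The bounds max(0,m−m')=0 and min(l+m,l−m')=3 give 4 terms
  k=0: (−1)^2·720.0000/(72)·0.9882^6·0.1530^2 = +0.218154
  k=1: (−1)^3·720.0000/(24)·0.9882^4·0.1530^4 = -0.015697
  k=2: (−1)^4·720.0000/(48)·0.9882^2·0.1530^6 = +0.000188
  k=3: (−1)^5·720.0000/(720)·0.9882^0·0.1530^8 = -0.000000
d^4_{1,-1}(0.3073) = +0.218154 -0.015697 +0.000188 -0.000000 = +0.202645
|D^4_{1,-1}|² = |d^4_{1,-1}(β)|² = (+0.202645)² = 0.041065 (the z-rotation phases have unit modulus)

P=0.0411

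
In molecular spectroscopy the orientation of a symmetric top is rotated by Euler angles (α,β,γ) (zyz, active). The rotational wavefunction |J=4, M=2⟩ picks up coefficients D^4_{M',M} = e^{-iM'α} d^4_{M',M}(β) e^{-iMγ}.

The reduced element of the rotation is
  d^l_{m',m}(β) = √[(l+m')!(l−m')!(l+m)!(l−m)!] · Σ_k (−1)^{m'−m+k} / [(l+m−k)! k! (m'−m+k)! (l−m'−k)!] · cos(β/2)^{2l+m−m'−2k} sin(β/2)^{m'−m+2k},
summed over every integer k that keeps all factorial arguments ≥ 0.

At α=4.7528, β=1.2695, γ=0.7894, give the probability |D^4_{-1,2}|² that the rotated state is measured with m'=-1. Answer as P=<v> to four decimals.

Split into d^4_{-1,2}(β=1.2695) × two z-phases.
With c≡cos(β/2)=0.805220 and s≡sin(β/2)=0.592976, N=[6·120·720·2]^{1/2}=1018.233765
k∈{3,4,5} keeps every argument non-negative
  k=3: (−1)^0·1018.2338/(72)·0.8052^5·0.5930^3 = +0.998159
  k=4: (−1)^1·1018.2338/(48)·0.8052^3·0.5930^5 = -0.811963
  k=5: (−1)^2·1018.2338/(240)·0.8052^1·0.5930^7 = +0.088067
d^4_{-1,2}(1.2695) = +0.998159 -0.811963 +0.088067 = +0.274262
|D^4_{-1,2}|² = |d^4_{-1,2}(β)|² = (+0.274262)² = 0.075220 (the z-rotation phases have unit modulus)

P=0.0752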